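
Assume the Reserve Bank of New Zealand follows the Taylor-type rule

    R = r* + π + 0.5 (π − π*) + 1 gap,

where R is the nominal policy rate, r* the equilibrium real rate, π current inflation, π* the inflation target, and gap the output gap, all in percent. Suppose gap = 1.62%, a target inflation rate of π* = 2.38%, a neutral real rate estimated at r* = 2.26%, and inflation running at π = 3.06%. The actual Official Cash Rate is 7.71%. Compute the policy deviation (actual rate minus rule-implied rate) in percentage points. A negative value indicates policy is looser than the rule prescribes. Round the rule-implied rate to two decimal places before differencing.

0.43 pp

R = 2.26 + 3.06 + 0.5 × (3.06 − 2.38) + 1 × 1.62
   = 2.26 + 3.06 + 0.34 + 1.62 = 7.28
Deviation = 7.71 − 7.28 = 0.43 pp.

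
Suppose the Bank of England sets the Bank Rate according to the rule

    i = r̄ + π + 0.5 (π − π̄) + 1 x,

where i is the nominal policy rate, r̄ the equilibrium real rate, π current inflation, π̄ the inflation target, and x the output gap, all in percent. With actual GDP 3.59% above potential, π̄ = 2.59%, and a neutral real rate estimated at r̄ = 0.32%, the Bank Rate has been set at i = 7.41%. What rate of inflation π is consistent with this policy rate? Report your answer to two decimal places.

3.20%

Output 3.59% above potential → x = 3.59.
Collecting π: i = r̄ + (1 + 0.5) π − 0.5 π̄ + 1 x
1.5 π = 7.41 − 0.32 + 0.5 × 2.59 − 1 × 3.59 = 4.795
π = 4.795 / 1.5 = 3.20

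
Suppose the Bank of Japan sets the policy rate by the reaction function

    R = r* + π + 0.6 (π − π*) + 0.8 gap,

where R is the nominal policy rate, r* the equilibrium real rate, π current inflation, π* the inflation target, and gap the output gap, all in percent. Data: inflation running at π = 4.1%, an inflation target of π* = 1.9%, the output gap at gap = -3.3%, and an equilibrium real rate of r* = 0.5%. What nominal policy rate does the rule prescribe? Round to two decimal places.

3.28%

R = 0.5 + 4.1 + 0.6 × (4.1 − 1.9) + 0.8 × (-3.3)
   = 0.5 + 4.1 + 1.32 − 2.64 = 3.28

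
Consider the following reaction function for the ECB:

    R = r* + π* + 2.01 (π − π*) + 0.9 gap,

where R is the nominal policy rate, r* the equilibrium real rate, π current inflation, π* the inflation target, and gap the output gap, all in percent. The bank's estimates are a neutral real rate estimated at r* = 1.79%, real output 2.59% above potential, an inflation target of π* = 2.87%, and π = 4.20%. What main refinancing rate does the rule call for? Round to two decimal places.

Output 2.59% above potential → gap = 2.59.
R = 1.79 + 2.87 + 2.01 × (4.20 − 2.87) + 0.9 × 2.59
   = 1.79 + 2.87 + 2.6733 + 2.331 = 9.66

9.66%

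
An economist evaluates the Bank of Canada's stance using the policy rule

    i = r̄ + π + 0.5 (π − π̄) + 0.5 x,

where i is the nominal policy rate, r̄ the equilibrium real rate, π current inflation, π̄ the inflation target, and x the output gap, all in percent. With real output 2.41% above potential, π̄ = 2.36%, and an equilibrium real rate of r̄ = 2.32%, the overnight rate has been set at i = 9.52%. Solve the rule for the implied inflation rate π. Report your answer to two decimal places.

Output 2.41% above potential → x = 2.41.
Collecting π: i = r̄ + (1 + 0.5) π − 0.5 π̄ + 0.5 x
1.5 π = 9.52 − 2.32 + 0.5 × 2.36 − 0.5 × 2.41 = 7.175
π = 7.175 / 1.5 = 4.78

4.78%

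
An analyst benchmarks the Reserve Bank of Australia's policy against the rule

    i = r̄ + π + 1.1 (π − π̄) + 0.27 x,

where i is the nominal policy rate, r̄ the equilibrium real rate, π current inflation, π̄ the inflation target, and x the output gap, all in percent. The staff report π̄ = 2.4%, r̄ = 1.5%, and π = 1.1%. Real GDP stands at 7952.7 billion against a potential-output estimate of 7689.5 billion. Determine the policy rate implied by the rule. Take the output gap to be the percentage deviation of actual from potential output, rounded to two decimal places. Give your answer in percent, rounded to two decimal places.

Output gap = 100 × (7952.7 − 7689.5) / 7689.5 = 3.42%.
i = 1.50 + 1.10 + 1.1 × (1.10 − 2.40) + 0.27 × 3.42
   = 1.50 + 1.1 − 1.43 + 0.9234 = 2.09

2.09%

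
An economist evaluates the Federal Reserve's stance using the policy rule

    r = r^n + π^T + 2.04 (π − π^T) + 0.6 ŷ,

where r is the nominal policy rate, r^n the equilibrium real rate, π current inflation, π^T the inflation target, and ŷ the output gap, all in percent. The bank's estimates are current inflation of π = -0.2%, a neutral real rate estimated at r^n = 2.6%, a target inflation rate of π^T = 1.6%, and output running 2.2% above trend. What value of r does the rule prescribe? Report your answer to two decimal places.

1.85%

Output 2.2% above potential → ŷ = 2.2.
r = 2.6 + 1.6 + 2.04 × (-0.2 − 1.6) + 0.6 × 2.2
   = 2.6 + 1.6 − 3.672 + 1.32 = 1.85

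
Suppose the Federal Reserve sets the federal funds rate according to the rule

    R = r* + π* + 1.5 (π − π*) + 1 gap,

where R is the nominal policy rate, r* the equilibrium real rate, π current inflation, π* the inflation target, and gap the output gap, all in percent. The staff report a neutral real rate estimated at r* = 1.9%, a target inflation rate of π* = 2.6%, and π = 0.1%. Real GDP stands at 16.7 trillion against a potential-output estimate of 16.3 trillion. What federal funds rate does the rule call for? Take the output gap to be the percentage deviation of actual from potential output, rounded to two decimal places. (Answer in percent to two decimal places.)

Output gap = 100 × (16.7 − 16.3) / 16.3 = 2.45%.
R = 1.90 + 2.60 + 1.5 × (0.10 − 2.60) + 1 × 2.45
   = 1.90 + 2.6 − 3.75 + 2.45 = 3.20

3.20%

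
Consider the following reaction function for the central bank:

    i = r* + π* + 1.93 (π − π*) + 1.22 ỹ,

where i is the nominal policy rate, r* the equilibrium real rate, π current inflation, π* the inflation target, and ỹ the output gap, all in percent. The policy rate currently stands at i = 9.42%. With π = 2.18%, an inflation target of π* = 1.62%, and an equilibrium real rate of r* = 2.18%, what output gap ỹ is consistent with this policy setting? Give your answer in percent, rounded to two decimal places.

3.72%

1.22 ỹ = 9.42 − 2.18 − 1.62 − 1.93 × (2.18 − 1.62) = 4.5392
ỹ = 4.5392 / 1.22 = 3.72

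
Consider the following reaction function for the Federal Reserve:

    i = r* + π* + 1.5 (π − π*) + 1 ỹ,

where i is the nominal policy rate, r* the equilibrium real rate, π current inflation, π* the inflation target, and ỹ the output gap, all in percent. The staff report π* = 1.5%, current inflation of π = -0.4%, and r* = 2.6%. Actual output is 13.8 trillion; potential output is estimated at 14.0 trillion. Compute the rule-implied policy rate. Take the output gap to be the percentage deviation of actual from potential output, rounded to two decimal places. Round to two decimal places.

Output gap = 100 × (13.8 − 14.0) / 14.0 = -1.43%.
i = 2.60 + 1.50 + 1.5 × (-0.40 − 1.50) + 1 × (-1.43)
   = 2.60 + 1.5 − 2.85 − 1.43 = -0.18

-0.18%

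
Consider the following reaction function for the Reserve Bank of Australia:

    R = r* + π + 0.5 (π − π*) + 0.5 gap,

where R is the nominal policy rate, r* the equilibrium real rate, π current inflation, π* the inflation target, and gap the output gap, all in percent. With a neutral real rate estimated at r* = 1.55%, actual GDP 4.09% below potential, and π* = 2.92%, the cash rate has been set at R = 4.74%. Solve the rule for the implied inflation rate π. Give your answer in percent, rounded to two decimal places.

Output 4.09% below potential → gap = -4.09.
Collecting π: R = r* + (1 + 0.5) π − 0.5 π* + 0.5 gap
1.5 π = 4.74 − 1.55 + 0.5 × 2.92 − 0.5 × (-4.09) = 6.695
π = 6.695 / 1.5 = 4.46

4.46%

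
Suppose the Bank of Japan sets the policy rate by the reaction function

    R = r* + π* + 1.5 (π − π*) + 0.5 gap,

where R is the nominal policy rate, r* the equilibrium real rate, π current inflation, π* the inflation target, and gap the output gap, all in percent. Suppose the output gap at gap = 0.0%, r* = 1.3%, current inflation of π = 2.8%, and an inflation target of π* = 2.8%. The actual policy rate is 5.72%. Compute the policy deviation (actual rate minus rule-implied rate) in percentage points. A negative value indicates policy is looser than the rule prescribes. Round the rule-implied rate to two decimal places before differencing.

1.62 pp

R = 1.3 + 2.8 + 1.5 × (2.8 − 2.8) + 0.5 × 0.0
   = 1.3 + 2.8 + 0 + 0 = 4.10
Deviation = 5.72 − 4.10 = 1.62 pp.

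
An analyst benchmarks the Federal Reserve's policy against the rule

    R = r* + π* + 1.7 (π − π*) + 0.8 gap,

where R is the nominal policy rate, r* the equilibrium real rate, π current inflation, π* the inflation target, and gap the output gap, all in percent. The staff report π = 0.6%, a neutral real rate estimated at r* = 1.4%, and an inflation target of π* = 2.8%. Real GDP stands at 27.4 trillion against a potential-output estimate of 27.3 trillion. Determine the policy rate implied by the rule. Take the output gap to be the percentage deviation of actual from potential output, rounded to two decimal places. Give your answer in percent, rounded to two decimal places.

0.76%

Output gap = 100 × (27.4 − 27.3) / 27.3 = 0.37%.
R = 1.40 + 2.80 + 1.7 × (0.60 − 2.80) + 0.8 × 0.37
   = 1.40 + 2.8 − 3.74 + 0.296 = 0.76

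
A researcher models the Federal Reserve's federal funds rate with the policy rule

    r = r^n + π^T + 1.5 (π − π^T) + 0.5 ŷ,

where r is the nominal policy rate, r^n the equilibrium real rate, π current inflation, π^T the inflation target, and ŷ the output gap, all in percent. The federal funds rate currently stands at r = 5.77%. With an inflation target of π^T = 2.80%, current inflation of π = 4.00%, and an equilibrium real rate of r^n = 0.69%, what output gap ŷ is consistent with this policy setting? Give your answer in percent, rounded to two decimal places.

0.5 ŷ = 5.77 − 0.69 − 2.80 − 1.5 × (4.00 − 2.80) = 0.48
ŷ = 0.48 / 0.5 = 0.96

0.96%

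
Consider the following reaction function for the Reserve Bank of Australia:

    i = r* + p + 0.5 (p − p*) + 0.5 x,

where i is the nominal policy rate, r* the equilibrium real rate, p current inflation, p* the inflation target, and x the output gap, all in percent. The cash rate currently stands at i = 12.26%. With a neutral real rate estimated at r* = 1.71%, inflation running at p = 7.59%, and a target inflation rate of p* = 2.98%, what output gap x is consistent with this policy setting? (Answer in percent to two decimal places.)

1.31%

0.5 x = 12.26 − 1.71 − 7.59 − 0.5 × (7.59 − 2.98) = 0.655
x = 0.655 / 0.5 = 1.31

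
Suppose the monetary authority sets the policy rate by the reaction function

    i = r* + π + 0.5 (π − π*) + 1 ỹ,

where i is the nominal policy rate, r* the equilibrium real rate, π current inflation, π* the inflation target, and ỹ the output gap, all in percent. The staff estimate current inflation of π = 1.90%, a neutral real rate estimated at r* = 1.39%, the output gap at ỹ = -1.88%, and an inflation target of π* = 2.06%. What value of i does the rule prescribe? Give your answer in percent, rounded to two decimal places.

1.33%

i = 1.39 + 1.90 + 0.5 × (1.90 − 2.06) + 1 × (-1.88)
   = 1.39 + 1.9 − 0.08 − 1.88 = 1.33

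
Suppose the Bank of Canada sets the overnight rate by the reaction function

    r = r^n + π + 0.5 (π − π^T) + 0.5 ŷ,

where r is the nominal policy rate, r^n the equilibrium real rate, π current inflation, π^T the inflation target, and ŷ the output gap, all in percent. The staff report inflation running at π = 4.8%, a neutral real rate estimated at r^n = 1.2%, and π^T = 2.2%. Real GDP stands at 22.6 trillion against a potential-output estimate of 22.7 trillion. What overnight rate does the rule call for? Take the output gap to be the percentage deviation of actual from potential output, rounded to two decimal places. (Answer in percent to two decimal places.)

7.08%

Output gap = 100 × (22.6 − 22.7) / 22.7 = -0.44%.
r = 1.20 + 4.80 + 0.5 × (4.80 − 2.20) + 0.5 × (-0.44)
   = 1.20 + 4.8 + 1.3 − 0.22 = 7.08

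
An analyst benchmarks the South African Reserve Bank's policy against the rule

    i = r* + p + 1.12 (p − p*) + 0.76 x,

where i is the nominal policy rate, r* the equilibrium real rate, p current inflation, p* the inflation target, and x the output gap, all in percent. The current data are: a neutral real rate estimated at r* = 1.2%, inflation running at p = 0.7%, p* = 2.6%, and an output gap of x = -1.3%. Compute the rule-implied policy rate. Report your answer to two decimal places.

-1.22%

i = 1.2 + 0.7 + 1.12 × (0.7 − 2.6) + 0.76 × (-1.3)
   = 1.2 + 0.7 − 2.128 − 0.988 = -1.22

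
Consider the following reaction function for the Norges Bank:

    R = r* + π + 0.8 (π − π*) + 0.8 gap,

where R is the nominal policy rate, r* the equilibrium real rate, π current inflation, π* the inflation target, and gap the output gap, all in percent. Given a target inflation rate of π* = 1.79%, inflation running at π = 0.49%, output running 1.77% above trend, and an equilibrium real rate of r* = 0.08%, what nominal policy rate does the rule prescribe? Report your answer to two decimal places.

Output 1.77% above potential → gap = 1.77.
R = 0.08 + 0.49 + 0.8 × (0.49 − 1.79) + 0.8 × 1.77
   = 0.08 + 0.49 − 1.04 + 1.416 = 0.95

0.95%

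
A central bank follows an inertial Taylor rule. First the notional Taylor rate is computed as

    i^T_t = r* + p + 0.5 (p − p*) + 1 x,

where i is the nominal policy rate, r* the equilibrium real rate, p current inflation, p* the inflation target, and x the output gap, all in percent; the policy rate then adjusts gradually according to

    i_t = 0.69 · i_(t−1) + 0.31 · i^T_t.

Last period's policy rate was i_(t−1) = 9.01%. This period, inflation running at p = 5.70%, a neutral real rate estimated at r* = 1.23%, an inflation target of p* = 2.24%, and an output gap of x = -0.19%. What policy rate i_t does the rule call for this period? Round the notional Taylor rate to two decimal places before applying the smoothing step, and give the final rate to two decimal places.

i^T_t = 1.23 + 5.70 + 0.5 × (5.70 − 2.24) + 1 × (-0.19)
   = 1.23 + 5.7 + 1.73 − 0.19 = 8.47
i_t = 0.69 × 9.01 + 0.31 × 8.47 = 6.2169 + 2.6257 = 8.84

8.84%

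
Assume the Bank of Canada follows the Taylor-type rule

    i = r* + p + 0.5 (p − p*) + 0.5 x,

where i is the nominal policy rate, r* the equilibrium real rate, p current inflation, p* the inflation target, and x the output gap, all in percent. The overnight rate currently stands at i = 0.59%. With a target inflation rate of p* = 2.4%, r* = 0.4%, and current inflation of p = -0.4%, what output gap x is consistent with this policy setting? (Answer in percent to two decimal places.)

3.98%

0.5 x = 0.59 − 0.4 − (-0.4) − 0.5 × ((-0.4) − 2.4) = 1.99
x = 1.99 / 0.5 = 3.98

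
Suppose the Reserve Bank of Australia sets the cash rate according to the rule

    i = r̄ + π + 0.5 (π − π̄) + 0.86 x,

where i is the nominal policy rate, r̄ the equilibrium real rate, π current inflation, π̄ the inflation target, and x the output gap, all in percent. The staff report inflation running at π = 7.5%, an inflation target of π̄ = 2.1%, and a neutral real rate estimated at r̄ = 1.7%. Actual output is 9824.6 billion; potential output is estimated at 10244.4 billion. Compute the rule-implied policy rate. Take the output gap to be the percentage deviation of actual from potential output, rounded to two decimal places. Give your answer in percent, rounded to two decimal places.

Output gap = 100 × (9824.6 − 10244.4) / 10244.4 = -4.10%.
i = 1.70 + 7.50 + 0.5 × (7.50 − 2.10) + 0.86 × (-4.10)
   = 1.70 + 7.5 + 2.7 − 3.526 = 8.37

8.37%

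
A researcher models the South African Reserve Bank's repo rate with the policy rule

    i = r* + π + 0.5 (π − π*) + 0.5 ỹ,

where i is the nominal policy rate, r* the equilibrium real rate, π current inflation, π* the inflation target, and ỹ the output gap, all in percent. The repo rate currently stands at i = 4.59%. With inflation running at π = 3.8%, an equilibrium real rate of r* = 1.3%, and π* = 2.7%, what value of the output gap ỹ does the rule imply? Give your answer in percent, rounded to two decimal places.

0.5 ỹ = 4.59 − 1.3 − 3.8 − 0.5 × (3.8 − 2.7) = -1.06
ỹ = -1.06 / 0.5 = -2.12

-2.12%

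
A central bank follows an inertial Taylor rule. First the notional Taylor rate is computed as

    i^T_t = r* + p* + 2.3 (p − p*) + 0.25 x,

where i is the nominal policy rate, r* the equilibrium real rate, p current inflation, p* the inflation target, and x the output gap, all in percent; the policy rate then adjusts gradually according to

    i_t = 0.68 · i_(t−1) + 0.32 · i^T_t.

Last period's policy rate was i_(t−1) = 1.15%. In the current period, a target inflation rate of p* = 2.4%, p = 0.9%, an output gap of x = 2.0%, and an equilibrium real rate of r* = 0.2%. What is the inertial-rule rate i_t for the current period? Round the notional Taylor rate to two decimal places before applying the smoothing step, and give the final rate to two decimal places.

0.67%

i^T_t = 0.2 + 2.4 + 2.3 × (0.9 − 2.4) + 0.25 × 2.0
   = 0.2 + 2.4 − 3.45 + 0.5 = -0.35
i_t = 0.68 × 1.15 + 0.32 × (-0.35) = 0.782 − 0.112 = 0.67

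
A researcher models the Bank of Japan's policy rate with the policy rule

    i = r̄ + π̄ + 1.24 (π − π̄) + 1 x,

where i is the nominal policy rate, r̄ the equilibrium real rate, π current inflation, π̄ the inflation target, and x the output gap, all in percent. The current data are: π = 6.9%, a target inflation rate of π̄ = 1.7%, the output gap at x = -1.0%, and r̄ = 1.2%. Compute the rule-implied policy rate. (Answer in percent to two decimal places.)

8.35%

i = 1.2 + 1.7 + 1.24 × (6.9 − 1.7) + 1 × (-1.0)
   = 1.2 + 1.7 + 6.448 − 1 = 8.35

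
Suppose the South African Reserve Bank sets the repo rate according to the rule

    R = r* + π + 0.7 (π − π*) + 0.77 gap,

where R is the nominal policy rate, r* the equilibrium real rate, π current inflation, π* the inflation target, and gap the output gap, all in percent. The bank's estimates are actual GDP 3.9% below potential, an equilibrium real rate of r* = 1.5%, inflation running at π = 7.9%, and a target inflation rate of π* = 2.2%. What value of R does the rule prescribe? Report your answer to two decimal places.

10.39%

Output 3.9% below potential → gap = -3.9.
R = 1.5 + 7.9 + 0.7 × (7.9 − 2.2) + 0.77 × (-3.9)
   = 1.5 + 7.9 + 3.99 − 3.003 = 10.39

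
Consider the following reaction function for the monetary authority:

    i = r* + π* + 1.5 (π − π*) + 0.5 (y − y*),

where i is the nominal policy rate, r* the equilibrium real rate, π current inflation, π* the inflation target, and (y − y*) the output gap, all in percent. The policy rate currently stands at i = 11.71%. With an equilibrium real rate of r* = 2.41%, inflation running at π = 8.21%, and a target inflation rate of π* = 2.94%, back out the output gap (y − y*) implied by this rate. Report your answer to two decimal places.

-3.09%

0.5 (y − y*) = 11.71 − 2.41 − 2.94 − 1.5 × (8.21 − 2.94) = -1.545
(y − y*) = -1.545 / 0.5 = -3.09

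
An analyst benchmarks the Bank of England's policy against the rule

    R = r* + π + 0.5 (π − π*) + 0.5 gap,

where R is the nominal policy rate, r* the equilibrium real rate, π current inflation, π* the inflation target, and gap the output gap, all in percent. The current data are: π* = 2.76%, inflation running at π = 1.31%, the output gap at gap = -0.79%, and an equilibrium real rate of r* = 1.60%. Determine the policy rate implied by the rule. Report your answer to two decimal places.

1.79%

R = 1.60 + 1.31 + 0.5 × (1.31 − 2.76) + 0.5 × (-0.79)
   = 1.60 + 1.31 − 0.725 − 0.395 = 1.79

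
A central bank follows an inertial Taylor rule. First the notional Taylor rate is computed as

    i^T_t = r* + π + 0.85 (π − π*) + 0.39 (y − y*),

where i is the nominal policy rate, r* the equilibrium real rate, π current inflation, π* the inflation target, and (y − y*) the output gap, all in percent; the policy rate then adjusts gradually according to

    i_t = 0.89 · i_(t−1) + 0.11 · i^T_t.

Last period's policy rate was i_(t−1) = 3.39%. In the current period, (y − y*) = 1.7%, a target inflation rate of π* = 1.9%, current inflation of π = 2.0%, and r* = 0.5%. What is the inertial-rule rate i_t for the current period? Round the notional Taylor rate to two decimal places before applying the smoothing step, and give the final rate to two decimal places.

i^T_t = 0.5 + 2.0 + 0.85 × (2.0 − 1.9) + 0.39 × 1.7
   = 0.5 + 2 + 0.085 + 0.663 = 3.25
i_t = 0.89 × 3.39 + 0.11 × 3.25 = 3.0171 + 0.3575 = 3.37

3.37%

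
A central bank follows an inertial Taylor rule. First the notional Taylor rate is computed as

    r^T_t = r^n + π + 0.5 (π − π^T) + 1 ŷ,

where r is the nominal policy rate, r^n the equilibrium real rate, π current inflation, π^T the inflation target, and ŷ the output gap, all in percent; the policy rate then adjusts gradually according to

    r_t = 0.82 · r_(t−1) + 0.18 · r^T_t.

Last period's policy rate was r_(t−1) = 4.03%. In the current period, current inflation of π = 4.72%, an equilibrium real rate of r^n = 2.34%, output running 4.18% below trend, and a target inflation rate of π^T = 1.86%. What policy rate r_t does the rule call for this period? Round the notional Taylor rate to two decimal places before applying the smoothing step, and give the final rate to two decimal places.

4.08%

Output 4.18% below potential → ŷ = -4.18.
r^T_t = 2.34 + 4.72 + 0.5 × (4.72 − 1.86) + 1 × (-4.18)
   = 2.34 + 4.72 + 1.43 − 4.18 = 4.31
r_t = 0.82 × 4.03 + 0.18 × 4.31 = 3.3046 + 0.7758 = 4.08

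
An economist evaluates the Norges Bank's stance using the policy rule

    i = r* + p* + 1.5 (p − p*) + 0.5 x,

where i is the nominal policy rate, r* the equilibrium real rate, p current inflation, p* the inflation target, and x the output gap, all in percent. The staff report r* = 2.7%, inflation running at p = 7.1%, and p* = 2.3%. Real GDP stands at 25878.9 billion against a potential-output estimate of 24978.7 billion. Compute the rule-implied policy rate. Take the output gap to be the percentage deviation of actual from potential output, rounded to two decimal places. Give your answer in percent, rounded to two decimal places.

14.00%

Output gap = 100 × (25878.9 − 24978.7) / 24978.7 = 3.60%.
i = 2.70 + 2.30 + 1.5 × (7.10 − 2.30) + 0.5 × 3.60
   = 2.70 + 2.3 + 7.2 + 1.8 = 14.00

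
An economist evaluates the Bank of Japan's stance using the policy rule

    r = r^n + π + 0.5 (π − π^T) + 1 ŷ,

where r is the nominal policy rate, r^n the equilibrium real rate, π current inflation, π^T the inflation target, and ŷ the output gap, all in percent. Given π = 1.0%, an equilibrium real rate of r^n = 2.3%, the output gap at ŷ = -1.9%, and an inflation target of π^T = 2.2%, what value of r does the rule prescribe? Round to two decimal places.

0.80%

r = 2.3 + 1.0 + 0.5 × (1.0 − 2.2) + 1 × (-1.9)
   = 2.3 + 1 − 0.6 − 1.9 = 0.80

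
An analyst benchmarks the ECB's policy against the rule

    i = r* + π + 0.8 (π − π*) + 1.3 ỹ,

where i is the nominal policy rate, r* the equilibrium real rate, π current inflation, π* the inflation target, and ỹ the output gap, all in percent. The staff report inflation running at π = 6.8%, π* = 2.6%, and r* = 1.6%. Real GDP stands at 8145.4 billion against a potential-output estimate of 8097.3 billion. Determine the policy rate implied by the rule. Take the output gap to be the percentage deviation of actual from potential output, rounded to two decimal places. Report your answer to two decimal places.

Output gap = 100 × (8145.4 − 8097.3) / 8097.3 = 0.59%.
i = 1.60 + 6.80 + 0.8 × (6.80 − 2.60) + 1.3 × 0.59
   = 1.60 + 6.8 + 3.36 + 0.767 = 12.53

12.53%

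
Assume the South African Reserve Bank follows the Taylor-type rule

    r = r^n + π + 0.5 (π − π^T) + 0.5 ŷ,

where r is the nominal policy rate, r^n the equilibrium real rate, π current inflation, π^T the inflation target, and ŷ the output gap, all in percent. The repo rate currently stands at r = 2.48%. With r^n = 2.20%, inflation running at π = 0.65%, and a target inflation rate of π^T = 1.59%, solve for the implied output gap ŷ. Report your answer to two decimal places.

0.5 ŷ = 2.48 − 2.20 − 0.65 − 0.5 × (0.65 − 1.59) = 0.1
ŷ = 0.1 / 0.5 = 0.20

0.20%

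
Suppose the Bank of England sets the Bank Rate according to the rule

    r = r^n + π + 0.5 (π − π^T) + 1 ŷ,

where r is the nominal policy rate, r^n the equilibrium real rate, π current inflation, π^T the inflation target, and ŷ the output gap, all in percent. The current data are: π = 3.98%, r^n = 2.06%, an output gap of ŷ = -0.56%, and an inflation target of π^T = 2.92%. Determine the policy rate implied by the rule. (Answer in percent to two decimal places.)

6.01%

r = 2.06 + 3.98 + 0.5 × (3.98 − 2.92) + 1 × (-0.56)
   = 2.06 + 3.98 + 0.53 − 0.56 = 6.01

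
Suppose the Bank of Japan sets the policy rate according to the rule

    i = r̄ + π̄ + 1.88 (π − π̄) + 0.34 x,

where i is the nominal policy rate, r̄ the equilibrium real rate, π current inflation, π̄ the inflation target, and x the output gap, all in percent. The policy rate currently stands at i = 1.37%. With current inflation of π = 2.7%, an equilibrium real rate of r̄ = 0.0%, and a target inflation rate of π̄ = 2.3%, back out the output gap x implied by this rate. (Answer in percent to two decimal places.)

-4.95%

0.34 x = 1.37 − 0.0 − 2.3 − 1.88 × (2.7 − 2.3) = -1.682
x = -1.682 / 0.34 = -4.95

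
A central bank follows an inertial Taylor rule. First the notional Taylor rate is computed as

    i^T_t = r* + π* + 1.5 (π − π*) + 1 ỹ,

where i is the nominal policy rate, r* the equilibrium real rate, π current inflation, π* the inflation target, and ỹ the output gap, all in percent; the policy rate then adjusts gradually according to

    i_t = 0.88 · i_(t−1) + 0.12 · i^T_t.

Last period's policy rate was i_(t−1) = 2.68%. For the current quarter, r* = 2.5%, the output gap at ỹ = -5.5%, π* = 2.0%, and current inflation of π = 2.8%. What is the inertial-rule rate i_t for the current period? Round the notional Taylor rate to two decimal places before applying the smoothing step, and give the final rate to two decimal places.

2.38%

i^T_t = 2.5 + 2.0 + 1.5 × (2.8 − 2.0) + 1 × (-5.5)
   = 2.5 + 2 + 1.2 − 5.5 = 0.20
i_t = 0.88 × 2.68 + 0.12 × 0.20 = 2.3584 + 0.024 = 2.38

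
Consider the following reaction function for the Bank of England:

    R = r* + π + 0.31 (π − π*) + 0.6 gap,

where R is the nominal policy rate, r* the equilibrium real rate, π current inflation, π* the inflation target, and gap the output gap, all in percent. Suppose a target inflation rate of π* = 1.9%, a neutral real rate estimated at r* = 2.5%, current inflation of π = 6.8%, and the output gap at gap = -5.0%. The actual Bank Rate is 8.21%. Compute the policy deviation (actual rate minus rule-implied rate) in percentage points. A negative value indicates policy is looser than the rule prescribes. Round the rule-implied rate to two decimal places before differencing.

R = 2.5 + 6.8 + 0.31 × (6.8 − 1.9) + 0.6 × (-5.0)
   = 2.5 + 6.8 + 1.519 − 3 = 7.82
Deviation = 8.21 − 7.82 = 0.39 pp.

0.39 pp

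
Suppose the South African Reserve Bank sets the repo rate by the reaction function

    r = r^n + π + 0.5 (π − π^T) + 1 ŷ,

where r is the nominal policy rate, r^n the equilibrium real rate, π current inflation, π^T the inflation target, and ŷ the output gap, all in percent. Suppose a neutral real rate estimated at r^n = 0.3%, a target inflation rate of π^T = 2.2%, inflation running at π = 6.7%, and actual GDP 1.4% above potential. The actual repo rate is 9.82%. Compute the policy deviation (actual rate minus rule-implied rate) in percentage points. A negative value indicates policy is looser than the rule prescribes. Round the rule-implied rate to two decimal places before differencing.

Output 1.4% above potential → ŷ = 1.4.
r = 0.3 + 6.7 + 0.5 × (6.7 − 2.2) + 1 × 1.4
   = 0.3 + 6.7 + 2.25 + 1.4 = 10.65
Deviation = 9.82 − 10.65 = -0.83 pp.

-0.83 pp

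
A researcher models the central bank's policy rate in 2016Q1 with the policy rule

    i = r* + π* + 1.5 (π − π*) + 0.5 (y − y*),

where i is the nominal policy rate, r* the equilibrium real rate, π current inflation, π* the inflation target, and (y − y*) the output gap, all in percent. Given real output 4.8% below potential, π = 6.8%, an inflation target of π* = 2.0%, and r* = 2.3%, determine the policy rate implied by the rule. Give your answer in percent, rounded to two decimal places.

Output 4.8% below potential → (y − y*) = -4.8.
i = 2.3 + 2.0 + 1.5 × (6.8 − 2.0) + 0.5 × (-4.8)
   = 2.3 + 2 + 7.2 − 2.4 = 9.10

9.10%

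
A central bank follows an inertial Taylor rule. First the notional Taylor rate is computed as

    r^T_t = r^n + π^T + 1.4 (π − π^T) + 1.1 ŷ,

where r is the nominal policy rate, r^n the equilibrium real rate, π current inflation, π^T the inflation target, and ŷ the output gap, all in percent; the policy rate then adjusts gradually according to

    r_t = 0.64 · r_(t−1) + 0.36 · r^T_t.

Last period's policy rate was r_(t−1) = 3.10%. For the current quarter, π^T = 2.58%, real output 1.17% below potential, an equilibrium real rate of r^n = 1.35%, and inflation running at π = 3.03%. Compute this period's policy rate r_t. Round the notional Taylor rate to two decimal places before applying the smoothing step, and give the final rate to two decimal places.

3.16%

Output 1.17% below potential → ŷ = -1.17.
r^T_t = 1.35 + 2.58 + 1.4 × (3.03 − 2.58) + 1.1 × (-1.17)
   = 1.35 + 2.58 + 0.63 − 1.287 = 3.27
r_t = 0.64 × 3.10 + 0.36 × 3.27 = 1.984 + 1.1772 = 3.16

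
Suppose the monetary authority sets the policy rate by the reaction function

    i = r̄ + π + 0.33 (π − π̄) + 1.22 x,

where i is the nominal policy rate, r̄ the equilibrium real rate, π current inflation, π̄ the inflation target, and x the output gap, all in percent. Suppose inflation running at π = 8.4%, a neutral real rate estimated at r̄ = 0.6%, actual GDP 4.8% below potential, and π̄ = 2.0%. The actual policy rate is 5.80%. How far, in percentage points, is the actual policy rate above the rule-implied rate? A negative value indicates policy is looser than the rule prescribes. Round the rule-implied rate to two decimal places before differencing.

0.54 pp

Output 4.8% below potential → x = -4.8.
i = 0.6 + 8.4 + 0.33 × (8.4 − 2.0) + 1.22 × (-4.8)
   = 0.6 + 8.4 + 2.112 − 5.856 = 5.26
Deviation = 5.80 − 5.26 = 0.54 pp.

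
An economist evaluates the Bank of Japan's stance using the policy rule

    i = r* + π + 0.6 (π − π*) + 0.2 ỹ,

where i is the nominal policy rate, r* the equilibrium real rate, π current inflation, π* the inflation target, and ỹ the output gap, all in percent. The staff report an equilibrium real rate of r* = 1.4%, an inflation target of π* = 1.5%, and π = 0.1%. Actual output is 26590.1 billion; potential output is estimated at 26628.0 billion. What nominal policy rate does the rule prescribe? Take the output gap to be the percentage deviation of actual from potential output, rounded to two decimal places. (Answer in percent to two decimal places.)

0.63%

Output gap = 100 × (26590.1 − 26628.0) / 26628.0 = -0.14%.
i = 1.40 + 0.10 + 0.6 × (0.10 − 1.50) + 0.2 × (-0.14)
   = 1.40 + 0.1 − 0.84 − 0.028 = 0.63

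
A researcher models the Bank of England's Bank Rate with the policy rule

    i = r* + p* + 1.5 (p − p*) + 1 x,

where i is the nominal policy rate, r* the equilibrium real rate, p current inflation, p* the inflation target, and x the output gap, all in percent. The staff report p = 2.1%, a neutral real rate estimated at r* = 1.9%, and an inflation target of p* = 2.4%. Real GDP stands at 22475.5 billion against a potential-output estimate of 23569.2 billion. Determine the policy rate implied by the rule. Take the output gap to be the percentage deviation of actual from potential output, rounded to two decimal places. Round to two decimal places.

Output gap = 100 × (22475.5 − 23569.2) / 23569.2 = -4.64%.
i = 1.90 + 2.40 + 1.5 × (2.10 − 2.40) + 1 × (-4.64)
   = 1.90 + 2.4 − 0.45 − 4.64 = -0.79

-0.79%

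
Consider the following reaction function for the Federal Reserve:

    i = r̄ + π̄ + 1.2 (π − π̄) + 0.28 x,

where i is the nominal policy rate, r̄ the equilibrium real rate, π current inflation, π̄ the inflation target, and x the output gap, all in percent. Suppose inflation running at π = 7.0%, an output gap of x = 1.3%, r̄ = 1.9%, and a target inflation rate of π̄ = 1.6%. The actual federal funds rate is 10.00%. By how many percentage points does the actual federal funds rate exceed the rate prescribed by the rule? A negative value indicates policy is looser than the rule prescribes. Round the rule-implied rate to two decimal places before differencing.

i = 1.9 + 1.6 + 1.2 × (7.0 − 1.6) + 0.28 × 1.3
   = 1.9 + 1.6 + 6.48 + 0.364 = 10.34
Deviation = 10.00 − 10.34 = -0.34 pp.

-0.34 pp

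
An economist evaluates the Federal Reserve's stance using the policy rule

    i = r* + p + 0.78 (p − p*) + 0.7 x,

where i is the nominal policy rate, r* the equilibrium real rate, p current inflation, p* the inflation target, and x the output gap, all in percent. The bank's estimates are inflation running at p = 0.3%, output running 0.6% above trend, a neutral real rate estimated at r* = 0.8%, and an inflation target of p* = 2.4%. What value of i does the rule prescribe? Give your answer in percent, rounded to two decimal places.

-0.12%

Output 0.6% above potential → x = 0.6.
i = 0.8 + 0.3 + 0.78 × (0.3 − 2.4) + 0.7 × 0.6
   = 0.8 + 0.3 − 1.638 + 0.42 = -0.12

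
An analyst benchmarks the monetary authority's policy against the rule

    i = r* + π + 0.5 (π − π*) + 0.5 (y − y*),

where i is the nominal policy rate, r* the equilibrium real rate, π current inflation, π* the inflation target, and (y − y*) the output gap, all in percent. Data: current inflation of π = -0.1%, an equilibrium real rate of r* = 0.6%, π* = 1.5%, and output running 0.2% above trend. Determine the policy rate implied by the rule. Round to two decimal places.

-0.20%

Output 0.2% above potential → (y − y*) = 0.2.
i = 0.6 + (-0.1) + 0.5 × (-0.1 − 1.5) + 0.5 × 0.2
   = 0.6 − 0.1 − 0.8 + 0.1 = -0.20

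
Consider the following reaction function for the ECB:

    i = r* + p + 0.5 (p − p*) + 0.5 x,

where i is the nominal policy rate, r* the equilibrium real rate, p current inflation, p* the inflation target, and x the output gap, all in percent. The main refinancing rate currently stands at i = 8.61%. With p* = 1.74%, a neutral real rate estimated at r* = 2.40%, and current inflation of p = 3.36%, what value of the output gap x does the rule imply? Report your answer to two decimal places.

0.5 x = 8.61 − 2.40 − 3.36 − 0.5 × (3.36 − 1.74) = 2.04
x = 2.04 / 0.5 = 4.08

4.08%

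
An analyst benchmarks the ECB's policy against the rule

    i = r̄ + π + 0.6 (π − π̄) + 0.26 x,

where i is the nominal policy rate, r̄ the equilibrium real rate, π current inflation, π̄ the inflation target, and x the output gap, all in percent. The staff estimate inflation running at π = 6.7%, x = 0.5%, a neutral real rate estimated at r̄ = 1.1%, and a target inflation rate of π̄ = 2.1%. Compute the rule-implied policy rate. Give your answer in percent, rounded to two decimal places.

10.69%

i = 1.1 + 6.7 + 0.6 × (6.7 − 2.1) + 0.26 × 0.5
   = 1.1 + 6.7 + 2.76 + 0.13 = 10.69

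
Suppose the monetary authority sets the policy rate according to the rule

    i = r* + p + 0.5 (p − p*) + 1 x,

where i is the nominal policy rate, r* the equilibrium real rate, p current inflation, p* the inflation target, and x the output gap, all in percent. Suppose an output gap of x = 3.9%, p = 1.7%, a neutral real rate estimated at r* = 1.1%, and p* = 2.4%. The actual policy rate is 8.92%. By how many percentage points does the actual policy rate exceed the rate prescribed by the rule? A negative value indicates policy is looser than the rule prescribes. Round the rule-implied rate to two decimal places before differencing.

i = 1.1 + 1.7 + 0.5 × (1.7 − 2.4) + 1 × 3.9
   = 1.1 + 1.7 − 0.35 + 3.9 = 6.35
Deviation = 8.92 − 6.35 = 2.57 pp.

2.57 pp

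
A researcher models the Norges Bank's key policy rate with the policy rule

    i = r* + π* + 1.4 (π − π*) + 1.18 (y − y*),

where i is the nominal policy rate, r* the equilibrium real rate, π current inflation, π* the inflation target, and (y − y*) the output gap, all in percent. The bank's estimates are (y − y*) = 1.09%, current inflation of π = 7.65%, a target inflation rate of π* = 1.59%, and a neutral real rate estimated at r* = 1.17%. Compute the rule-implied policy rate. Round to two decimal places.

12.53%

i = 1.17 + 1.59 + 1.4 × (7.65 − 1.59) + 1.18 × 1.09
   = 1.17 + 1.59 + 8.484 + 1.2862 = 12.53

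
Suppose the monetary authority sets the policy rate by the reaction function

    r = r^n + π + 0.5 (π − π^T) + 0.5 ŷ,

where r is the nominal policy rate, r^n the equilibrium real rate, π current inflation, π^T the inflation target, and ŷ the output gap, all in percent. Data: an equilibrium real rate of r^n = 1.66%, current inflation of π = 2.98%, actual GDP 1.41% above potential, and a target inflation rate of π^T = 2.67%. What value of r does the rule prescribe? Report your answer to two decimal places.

5.50%

Output 1.41% above potential → ŷ = 1.41.
r = 1.66 + 2.98 + 0.5 × (2.98 − 2.67) + 0.5 × 1.41
   = 1.66 + 2.98 + 0.155 + 0.705 = 5.50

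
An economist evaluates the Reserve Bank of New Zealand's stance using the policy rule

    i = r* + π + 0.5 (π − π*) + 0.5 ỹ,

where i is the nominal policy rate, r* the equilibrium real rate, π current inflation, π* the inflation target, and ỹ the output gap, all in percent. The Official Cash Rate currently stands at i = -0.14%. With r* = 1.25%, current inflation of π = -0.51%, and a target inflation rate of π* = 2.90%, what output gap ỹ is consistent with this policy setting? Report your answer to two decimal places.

1.65%

0.5 ỹ = -0.14 − 1.25 − (-0.51) − 0.5 × ((-0.51) − 2.90) = 0.825
ỹ = 0.825 / 0.5 = 1.65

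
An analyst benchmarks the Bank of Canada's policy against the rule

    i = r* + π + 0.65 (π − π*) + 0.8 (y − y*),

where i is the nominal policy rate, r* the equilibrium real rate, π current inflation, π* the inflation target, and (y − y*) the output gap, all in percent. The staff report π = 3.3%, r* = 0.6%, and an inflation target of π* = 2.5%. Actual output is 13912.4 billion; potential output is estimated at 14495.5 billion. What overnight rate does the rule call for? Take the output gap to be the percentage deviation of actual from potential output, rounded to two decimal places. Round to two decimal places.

1.20%

Output gap = 100 × (13912.4 − 14495.5) / 14495.5 = -4.02%.
i = 0.60 + 3.30 + 0.65 × (3.30 − 2.50) + 0.8 × (-4.02)
   = 0.60 + 3.3 + 0.52 − 3.216 = 1.20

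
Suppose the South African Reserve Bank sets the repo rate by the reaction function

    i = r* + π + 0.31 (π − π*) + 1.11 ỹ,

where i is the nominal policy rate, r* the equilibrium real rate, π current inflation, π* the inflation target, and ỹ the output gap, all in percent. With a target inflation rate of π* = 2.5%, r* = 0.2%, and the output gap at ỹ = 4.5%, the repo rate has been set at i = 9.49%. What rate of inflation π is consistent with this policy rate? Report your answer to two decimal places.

3.87%

Collecting π: i = r* + (1 + 0.31) π − 0.31 π* + 1.11 ỹ
1.31 π = 9.49 − 0.2 + 0.31 × 2.5 − 1.11 × 4.5 = 5.07
π = 5.07 / 1.31 = 3.87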